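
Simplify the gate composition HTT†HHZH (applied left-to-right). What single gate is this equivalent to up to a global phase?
X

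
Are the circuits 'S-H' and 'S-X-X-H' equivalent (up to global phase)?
Yes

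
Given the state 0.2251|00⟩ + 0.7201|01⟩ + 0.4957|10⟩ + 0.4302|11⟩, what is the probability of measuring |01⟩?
0.5185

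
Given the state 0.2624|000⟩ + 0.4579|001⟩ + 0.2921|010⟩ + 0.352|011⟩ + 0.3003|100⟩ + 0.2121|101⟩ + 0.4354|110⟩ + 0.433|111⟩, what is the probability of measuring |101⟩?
0.04499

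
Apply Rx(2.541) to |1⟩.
-0.9552i|0⟩ + 0.2958|1⟩

Rx(2.541) = [[cos(θ/2), −i·sin(θ/2)], [−i·sin(θ/2), cos(θ/2)]]; θ = 2.541, cos(θ/2) ≈ 0.295803, sin(θ/2) ≈ 0.955249.
With a = amp(|0⟩) = 0 and b = amp(|1⟩) = 1:
new amp(|0⟩) = (0.295803)·a + (-0.955249i)·b = -0.9552i
new amp(|1⟩) = (-0.955249i)·a + (0.295803)·b = 0.2958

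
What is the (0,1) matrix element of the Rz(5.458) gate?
0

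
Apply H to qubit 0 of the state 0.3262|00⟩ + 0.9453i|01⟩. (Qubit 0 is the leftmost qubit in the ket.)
0.2307|00⟩ + 0.6684i|01⟩ + 0.2307|10⟩ + 0.6684i|11⟩

H on qubit 0 mixes each pair of kets that differ only in qubit 0: amplitudes (a, b) of (|…0…⟩, |…1…⟩) become ((a + b)/√2, (a − b)/√2). Kets absent from the input have amplitude 0.
(|00⟩, |10⟩): (a, b) = (0.3262, 0) → (0.2307, 0.2307)
(|01⟩, |11⟩): (a, b) = (0.9453i, 0) → (0.6684i, 0.6684i)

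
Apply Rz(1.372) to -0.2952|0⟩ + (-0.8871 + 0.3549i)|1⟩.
(-0.2284 + 0.187i)|0⟩ + (-0.9112 - 0.2873i)|1⟩

Rz(1.372) = [[e^(−iθ/2), 0], [0, e^(iθ/2)]] with e^(±iθ/2) = cos(θ/2) ± i·sin(θ/2); θ = 1.372, cos(θ/2) ≈ 0.773786, sin(θ/2) ≈ 0.633447.
With a = amp(|0⟩) = -0.2952 and b = amp(|1⟩) = (-0.8871 + 0.3549i):
new amp(|0⟩) = (0.773786 - 0.633447i)·a = (-0.2284 + 0.187i)
new amp(|1⟩) = (0.773786 + 0.633447i)·b = (-0.9112 - 0.2873i)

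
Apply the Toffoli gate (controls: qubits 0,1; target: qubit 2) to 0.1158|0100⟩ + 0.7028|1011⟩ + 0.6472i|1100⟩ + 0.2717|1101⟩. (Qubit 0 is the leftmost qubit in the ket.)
0.1158|0100⟩ + 0.7028|1011⟩ + 0.6472i|1110⟩ + 0.2717|1111⟩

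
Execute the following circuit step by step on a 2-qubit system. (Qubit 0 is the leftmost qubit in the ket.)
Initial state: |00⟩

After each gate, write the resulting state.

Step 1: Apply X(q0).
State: |10⟩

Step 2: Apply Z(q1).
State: |10⟩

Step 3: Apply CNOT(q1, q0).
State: |10⟩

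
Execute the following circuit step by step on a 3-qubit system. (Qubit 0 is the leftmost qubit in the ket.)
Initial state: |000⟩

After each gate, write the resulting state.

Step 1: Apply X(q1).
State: |010⟩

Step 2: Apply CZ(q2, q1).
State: |010⟩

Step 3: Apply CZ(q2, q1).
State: |010⟩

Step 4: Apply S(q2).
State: |010⟩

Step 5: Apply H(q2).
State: 1/√2|010⟩ + 1/√2|011⟩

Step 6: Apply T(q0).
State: 1/√2|010⟩ + 1/√2|011⟩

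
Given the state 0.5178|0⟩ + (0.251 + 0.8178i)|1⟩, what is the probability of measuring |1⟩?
0.7318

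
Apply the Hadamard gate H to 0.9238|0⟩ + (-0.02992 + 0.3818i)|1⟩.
(0.6321 + 0.27i)|0⟩ + (0.6744 - 0.27i)|1⟩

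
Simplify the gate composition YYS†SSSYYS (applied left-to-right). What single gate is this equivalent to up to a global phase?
S†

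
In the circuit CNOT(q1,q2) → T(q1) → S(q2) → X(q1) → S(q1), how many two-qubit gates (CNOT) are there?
1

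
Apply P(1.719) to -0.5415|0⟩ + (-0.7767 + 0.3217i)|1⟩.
-0.5415|0⟩ + (-0.2035 - 0.8157i)|1⟩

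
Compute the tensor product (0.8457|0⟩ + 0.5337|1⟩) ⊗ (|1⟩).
0.8457|01⟩ + 0.5337|11⟩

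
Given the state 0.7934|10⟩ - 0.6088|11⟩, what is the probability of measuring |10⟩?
0.6295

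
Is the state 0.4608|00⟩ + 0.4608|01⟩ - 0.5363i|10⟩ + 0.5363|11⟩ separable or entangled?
Entangled

Writing the state as a|00⟩ + b|01⟩ + c|10⟩ + d|11⟩, it is a product state iff ad − bc = 0.
Here (a, b, c, d) = (0.4608, 0.4608, -0.5363i, 0.5363): ad − bc = (0.4608)(0.5363) − (0.4608)(-0.5363i) = (0.2471 + 0.2471i) ≠ 0, so the state is entangled.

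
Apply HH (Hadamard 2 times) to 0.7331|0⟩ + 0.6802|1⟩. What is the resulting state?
0.7331|0⟩ + 0.6802|1⟩

H² = I, so an even number of Hadamards cancels: H^2 = I and the state is unchanged.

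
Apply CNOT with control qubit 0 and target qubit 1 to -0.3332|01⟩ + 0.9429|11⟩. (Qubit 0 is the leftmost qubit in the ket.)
-0.3332|01⟩ + 0.9429|10⟩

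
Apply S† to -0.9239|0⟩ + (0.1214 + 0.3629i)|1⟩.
-0.9239|0⟩ + (0.3629 - 0.1214i)|1⟩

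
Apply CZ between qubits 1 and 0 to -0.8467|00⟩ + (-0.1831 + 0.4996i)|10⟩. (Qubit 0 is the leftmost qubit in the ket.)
-0.8467|00⟩ + (-0.1831 + 0.4996i)|10⟩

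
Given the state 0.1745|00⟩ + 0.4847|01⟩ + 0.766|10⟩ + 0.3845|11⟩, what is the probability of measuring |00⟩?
0.03045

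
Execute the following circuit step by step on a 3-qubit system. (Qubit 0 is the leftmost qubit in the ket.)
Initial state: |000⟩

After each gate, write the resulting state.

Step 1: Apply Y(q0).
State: i|100⟩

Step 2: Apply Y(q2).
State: -|101⟩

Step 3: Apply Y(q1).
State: -i|111⟩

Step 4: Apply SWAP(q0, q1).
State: -i|111⟩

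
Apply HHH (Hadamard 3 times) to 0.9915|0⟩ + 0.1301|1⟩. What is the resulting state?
0.7931|0⟩ + 0.6091|1⟩

H² = I, so H^3 = H: a single Hadamard. With (a, b) = (0.9915, 0.1301), H gives ((a + b)/√2, (a − b)/√2) = (0.7931, 0.6091).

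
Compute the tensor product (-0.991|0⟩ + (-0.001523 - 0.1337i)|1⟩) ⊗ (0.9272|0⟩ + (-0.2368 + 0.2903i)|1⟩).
-0.9189|00⟩ + (0.2347 - 0.2877i)|01⟩ + (-0.001412 - 0.124i)|10⟩ + (0.03917 + 0.03122i)|11⟩

amp(|b₁b₂…⟩) = product of the factor amplitudes for bits b₁, b₂, …; only kets whose every factor amplitude is nonzero survive.
|00⟩: (-0.991)(0.9272) = -0.9189
|01⟩: (-0.991)(-0.2368 + 0.2903i) = (0.2347 - 0.2877i)
|10⟩: (-0.001523 - 0.1337i)(0.9272) = (-0.001412 - 0.124i)
|11⟩: (-0.001523 - 0.1337i)(-0.2368 + 0.2903i) = (0.03917 + 0.03122i)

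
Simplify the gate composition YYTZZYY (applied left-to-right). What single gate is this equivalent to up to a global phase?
T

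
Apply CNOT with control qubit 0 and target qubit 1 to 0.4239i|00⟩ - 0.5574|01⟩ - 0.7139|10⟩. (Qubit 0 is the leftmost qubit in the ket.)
0.4239i|00⟩ - 0.5574|01⟩ - 0.7139|11⟩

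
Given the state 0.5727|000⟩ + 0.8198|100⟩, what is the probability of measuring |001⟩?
0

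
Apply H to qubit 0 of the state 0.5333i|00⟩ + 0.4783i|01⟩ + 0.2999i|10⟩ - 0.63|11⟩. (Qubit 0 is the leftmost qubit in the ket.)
0.5892i|00⟩ + (-0.4455 + 0.3382i)|01⟩ + 0.165i|10⟩ + (0.4455 + 0.3382i)|11⟩

H on qubit 0 mixes each pair of kets that differ only in qubit 0: amplitudes (a, b) of (|…0…⟩, |…1…⟩) become ((a + b)/√2, (a − b)/√2). Kets absent from the input have amplitude 0.
(|00⟩, |10⟩): (a, b) = (0.5333i, 0.2999i) → (0.5892i, 0.165i)
(|01⟩, |11⟩): (a, b) = (0.4783i, -0.63) → ((-0.4455 + 0.3382i), (0.4455 + 0.3382i))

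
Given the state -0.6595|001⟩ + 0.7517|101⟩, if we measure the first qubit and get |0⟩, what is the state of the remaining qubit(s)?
-|01⟩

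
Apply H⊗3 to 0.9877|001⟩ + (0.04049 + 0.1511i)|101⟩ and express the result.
(0.3635 + 0.05342i)|000⟩ + (-0.3635 - 0.05342i)|001⟩ + (0.3635 + 0.05342i)|010⟩ + (-0.3635 - 0.05342i)|011⟩ + (0.3349 - 0.05342i)|100⟩ + (-0.3349 + 0.05342i)|101⟩ + (0.3349 - 0.05342i)|110⟩ + (-0.3349 + 0.05342i)|111⟩

H⊗3 gives amp(|y⟩) = (1/2√2) Σ_x (−1)^(x·y) amp(|x⟩), where x·y is the number of positions in which both x and y have a 1.
|000⟩: (0.9877 + (0.04049 + 0.1511i))/(2√2) = (0.3635 + 0.05342i)
|001⟩: (-0.9877 - (0.04049 + 0.1511i))/(2√2) = (-0.3635 - 0.05342i)
|010⟩: (0.9877 + (0.04049 + 0.1511i))/(2√2) = (0.3635 + 0.05342i)
|011⟩: (-0.9877 - (0.04049 + 0.1511i))/(2√2) = (-0.3635 - 0.05342i)
|100⟩: (0.9877 - (0.04049 + 0.1511i))/(2√2) = (0.3349 - 0.05342i)
|101⟩: (-0.9877 + (0.04049 + 0.1511i))/(2√2) = (-0.3349 + 0.05342i)
|110⟩: (0.9877 - (0.04049 + 0.1511i))/(2√2) = (0.3349 - 0.05342i)
|111⟩: (-0.9877 + (0.04049 + 0.1511i))/(2√2) = (-0.3349 + 0.05342i)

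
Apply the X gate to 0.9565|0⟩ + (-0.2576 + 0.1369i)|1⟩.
(-0.2576 + 0.1369i)|0⟩ + 0.9565|1⟩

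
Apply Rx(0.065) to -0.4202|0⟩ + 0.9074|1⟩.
(-0.42 - 0.02949i)|0⟩ + (0.9069 + 0.01365i)|1⟩

Rx(0.065) = [[cos(θ/2), −i·sin(θ/2)], [−i·sin(θ/2), cos(θ/2)]]; θ = 0.065, cos(θ/2) ≈ 0.999472, sin(θ/2) ≈ 0.0324943.
With a = amp(|0⟩) = -0.4202 and b = amp(|1⟩) = 0.9074:
new amp(|0⟩) = (0.999472)·a + (-0.0324943i)·b = (-0.42 - 0.02949i)
new amp(|1⟩) = (-0.0324943i)·a + (0.999472)·b = (0.9069 + 0.01365i)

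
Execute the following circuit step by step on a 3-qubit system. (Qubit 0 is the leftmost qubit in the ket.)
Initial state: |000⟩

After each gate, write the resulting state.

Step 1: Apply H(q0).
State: 1/√2|000⟩ + 1/√2|100⟩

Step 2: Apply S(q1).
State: 1/√2|000⟩ + 1/√2|100⟩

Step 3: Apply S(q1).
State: 1/√2|000⟩ + 1/√2|100⟩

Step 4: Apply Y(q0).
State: -(1/√2)i|000⟩ + (1/√2)i|100⟩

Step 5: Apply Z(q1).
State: -(1/√2)i|000⟩ + (1/√2)i|100⟩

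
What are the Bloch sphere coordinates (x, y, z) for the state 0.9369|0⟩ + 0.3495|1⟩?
(0.6549, 0, 0.7556)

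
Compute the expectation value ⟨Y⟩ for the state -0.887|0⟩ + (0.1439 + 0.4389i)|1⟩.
-0.7786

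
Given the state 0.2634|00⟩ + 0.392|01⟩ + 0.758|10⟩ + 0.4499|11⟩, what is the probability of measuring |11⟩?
0.2024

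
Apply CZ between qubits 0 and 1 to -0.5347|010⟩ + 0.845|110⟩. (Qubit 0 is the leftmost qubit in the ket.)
-0.5347|010⟩ - 0.845|110⟩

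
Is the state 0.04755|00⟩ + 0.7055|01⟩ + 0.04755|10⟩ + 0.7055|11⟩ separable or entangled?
Separable

Writing the state as a|00⟩ + b|01⟩ + c|10⟩ + d|11⟩, it is a product state iff ad − bc = 0.
Here (a, b, c, d) = (0.04755, 0.7055, 0.04755, 0.7055): ad − bc = (0.04755)(0.7055) − (0.7055)(0.04755) = 0, so the state is separable.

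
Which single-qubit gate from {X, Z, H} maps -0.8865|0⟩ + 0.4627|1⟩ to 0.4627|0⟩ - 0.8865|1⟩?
X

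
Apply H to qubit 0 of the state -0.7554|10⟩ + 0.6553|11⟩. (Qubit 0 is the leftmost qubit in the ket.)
-0.5341|00⟩ + 0.4634|01⟩ + 0.5341|10⟩ - 0.4634|11⟩

H on qubit 0 mixes each pair of kets that differ only in qubit 0: amplitudes (a, b) of (|…0…⟩, |…1…⟩) become ((a + b)/√2, (a − b)/√2). Kets absent from the input have amplitude 0.
(|00⟩, |10⟩): (a, b) = (0, -0.7554) → (-0.5341, 0.5341)
(|01⟩, |11⟩): (a, b) = (0, 0.6553) → (0.4634, -0.4634)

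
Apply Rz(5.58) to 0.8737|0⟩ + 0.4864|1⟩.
(-0.8203 - 0.3009i)|0⟩ + (-0.4566 + 0.1675i)|1⟩

Rz(5.58) = [[e^(−iθ/2), 0], [0, e^(iθ/2)]] with e^(±iθ/2) = cos(θ/2) ± i·sin(θ/2); θ = 5.58, cos(θ/2) ≈ -0.938825, sin(θ/2) ≈ 0.344393.
With a = amp(|0⟩) = 0.8737 and b = amp(|1⟩) = 0.4864:
new amp(|0⟩) = (-0.938825 - 0.344393i)·a = (-0.8203 - 0.3009i)
new amp(|1⟩) = (-0.938825 + 0.344393i)·b = (-0.4566 + 0.1675i)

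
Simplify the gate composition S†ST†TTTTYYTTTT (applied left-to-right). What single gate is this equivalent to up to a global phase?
T†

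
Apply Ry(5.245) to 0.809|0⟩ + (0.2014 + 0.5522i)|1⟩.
(-0.8023 - 0.2739i)|0⟩ + (0.2265 - 0.4795i)|1⟩

Ry(5.245) = [[cos(θ/2), −sin(θ/2)], [sin(θ/2), cos(θ/2)]]; θ = 5.245, cos(θ/2) ≈ -0.86827, sin(θ/2) ≈ 0.496093.
With a = amp(|0⟩) = 0.809 and b = amp(|1⟩) = (0.2014 + 0.5522i):
new amp(|0⟩) = (-0.86827)·a + (-0.496093)·b = (-0.8023 - 0.2739i)
new amp(|1⟩) = (0.496093)·a + (-0.86827)·b = (0.2265 - 0.4795i)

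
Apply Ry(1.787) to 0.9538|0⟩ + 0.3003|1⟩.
0.3637|0⟩ + 0.9315|1⟩

Ry(1.787) = [[cos(θ/2), −sin(θ/2)], [sin(θ/2), cos(θ/2)]]; θ = 1.787, cos(θ/2) ≈ 0.626688, sin(θ/2) ≈ 0.77927.
With a = amp(|0⟩) = 0.9538 and b = amp(|1⟩) = 0.3003:
new amp(|0⟩) = (0.626688)·a + (-0.77927)·b = 0.3637
new amp(|1⟩) = (0.77927)·a + (0.626688)·b = 0.9315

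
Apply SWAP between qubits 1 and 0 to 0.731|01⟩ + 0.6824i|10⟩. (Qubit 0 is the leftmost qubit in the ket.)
0.6824i|01⟩ + 0.731|10⟩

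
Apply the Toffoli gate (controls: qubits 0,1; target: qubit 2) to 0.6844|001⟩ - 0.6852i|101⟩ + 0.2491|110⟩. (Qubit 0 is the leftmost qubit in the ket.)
0.6844|001⟩ - 0.6852i|101⟩ + 0.2491|111⟩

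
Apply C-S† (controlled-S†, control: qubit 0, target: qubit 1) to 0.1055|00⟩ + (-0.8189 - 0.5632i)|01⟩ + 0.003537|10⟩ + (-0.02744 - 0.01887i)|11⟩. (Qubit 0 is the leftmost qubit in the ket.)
0.1055|00⟩ + (-0.8189 - 0.5632i)|01⟩ + 0.003537|10⟩ + (-0.01887 + 0.02744i)|11⟩

C-S† leaves the control-|0⟩ kets |00⟩, |01⟩ unchanged and applies S† to qubit 1 on the control-|1⟩ pair (|10⟩, |11⟩).
S† = [[1, 0], [0, -i]].
With a = amp(|10⟩) = 0.003537 and b = amp(|11⟩) = (-0.02744 - 0.01887i):
new amp(|10⟩) = (1)·a = 0.003537
new amp(|11⟩) = (-i)·b = (-0.01887 + 0.02744i)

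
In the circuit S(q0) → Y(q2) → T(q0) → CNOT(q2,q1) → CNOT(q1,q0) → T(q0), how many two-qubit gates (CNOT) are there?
2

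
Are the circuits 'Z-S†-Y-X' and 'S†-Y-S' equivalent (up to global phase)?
No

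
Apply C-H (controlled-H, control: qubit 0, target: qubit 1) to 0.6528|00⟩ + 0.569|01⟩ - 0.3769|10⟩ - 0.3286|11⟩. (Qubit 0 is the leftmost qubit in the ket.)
0.6528|00⟩ + 0.569|01⟩ - 0.4989|10⟩ - 0.03415|11⟩

C-H leaves the control-|0⟩ kets |00⟩, |01⟩ unchanged and applies H to qubit 1 on the control-|1⟩ pair (|10⟩, |11⟩).
H = [[1/√2, 1/√2], [1/√2, -1/√2]].
With a = amp(|10⟩) = -0.3769 and b = amp(|11⟩) = -0.3286:
new amp(|10⟩) = (1/√2)·a + (1/√2)·b = -0.4989
new amp(|11⟩) = (1/√2)·a + (-1/√2)·b = -0.03415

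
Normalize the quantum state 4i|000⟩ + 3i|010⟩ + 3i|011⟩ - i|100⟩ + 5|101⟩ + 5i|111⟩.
0.4339i|000⟩ + 0.3254i|010⟩ + 0.3254i|011⟩ - 0.1085i|100⟩ + 0.5423|101⟩ + 0.5423i|111⟩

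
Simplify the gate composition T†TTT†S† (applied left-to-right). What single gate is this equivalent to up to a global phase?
S†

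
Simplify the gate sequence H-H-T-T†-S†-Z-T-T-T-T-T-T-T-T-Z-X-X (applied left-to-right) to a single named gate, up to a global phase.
S†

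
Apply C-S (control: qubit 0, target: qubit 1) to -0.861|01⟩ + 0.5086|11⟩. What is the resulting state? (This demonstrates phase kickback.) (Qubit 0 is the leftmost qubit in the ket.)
-0.861|01⟩ + 0.5086i|11⟩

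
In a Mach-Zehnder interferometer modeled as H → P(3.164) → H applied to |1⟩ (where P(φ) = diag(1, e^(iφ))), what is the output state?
(0.9999 + 0.0112i)|0⟩ + (0.0001255 - 0.0112i)|1⟩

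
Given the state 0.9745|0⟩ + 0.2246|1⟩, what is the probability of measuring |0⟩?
0.9497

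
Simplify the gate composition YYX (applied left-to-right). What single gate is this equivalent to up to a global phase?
X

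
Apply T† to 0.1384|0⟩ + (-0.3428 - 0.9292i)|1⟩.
0.1384|0⟩ + (-0.8994 - 0.4146i)|1⟩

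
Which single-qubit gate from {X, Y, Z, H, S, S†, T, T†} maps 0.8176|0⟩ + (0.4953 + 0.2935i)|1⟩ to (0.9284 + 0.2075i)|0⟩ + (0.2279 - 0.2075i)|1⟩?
H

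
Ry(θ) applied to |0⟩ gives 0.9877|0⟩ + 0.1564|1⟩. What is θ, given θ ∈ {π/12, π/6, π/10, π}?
π/10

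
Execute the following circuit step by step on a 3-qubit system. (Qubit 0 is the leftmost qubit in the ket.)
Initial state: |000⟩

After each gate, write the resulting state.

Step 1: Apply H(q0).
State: 1/√2|000⟩ + 1/√2|100⟩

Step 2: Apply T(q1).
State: 1/√2|000⟩ + 1/√2|100⟩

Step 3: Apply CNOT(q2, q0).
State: 1/√2|000⟩ + 1/√2|100⟩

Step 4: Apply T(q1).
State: 1/√2|000⟩ + 1/√2|100⟩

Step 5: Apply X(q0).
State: 1/√2|000⟩ + 1/√2|100⟩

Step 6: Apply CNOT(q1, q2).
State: 1/√2|000⟩ + 1/√2|100⟩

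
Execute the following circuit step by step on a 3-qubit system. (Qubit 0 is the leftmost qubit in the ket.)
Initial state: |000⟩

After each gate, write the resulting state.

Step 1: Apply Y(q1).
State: i|010⟩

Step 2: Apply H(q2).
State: (1/√2)i|010⟩ + (1/√2)i|011⟩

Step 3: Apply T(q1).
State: (-1/2 + (1/2)i)|010⟩ + (-1/2 + (1/2)i)|011⟩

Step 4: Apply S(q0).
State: (-1/2 + (1/2)i)|010⟩ + (-1/2 + (1/2)i)|011⟩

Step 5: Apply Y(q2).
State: (1/2 + (1/2)i)|010⟩ + (-1/2 - (1/2)i)|011⟩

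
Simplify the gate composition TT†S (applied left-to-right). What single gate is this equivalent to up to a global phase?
S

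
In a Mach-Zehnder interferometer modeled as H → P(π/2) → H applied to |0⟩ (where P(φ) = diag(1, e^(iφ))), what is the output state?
(1/2 + (1/2)i)|0⟩ + (1/2 - (1/2)i)|1⟩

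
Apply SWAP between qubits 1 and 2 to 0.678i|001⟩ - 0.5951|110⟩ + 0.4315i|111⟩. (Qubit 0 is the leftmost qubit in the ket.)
0.678i|010⟩ - 0.5951|101⟩ + 0.4315i|111⟩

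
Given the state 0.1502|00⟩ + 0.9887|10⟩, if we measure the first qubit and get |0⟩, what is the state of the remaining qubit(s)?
|0⟩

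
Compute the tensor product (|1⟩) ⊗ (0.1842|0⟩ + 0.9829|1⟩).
0.1842|10⟩ + 0.9829|11⟩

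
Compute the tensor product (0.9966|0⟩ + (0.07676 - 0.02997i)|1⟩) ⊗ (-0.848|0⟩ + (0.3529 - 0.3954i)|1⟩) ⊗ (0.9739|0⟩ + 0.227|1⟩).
-0.8231|000⟩ - 0.1918|001⟩ + (0.3425 - 0.3838i)|010⟩ + (0.07984 - 0.08945i)|011⟩ + (-0.06339 + 0.02475i)|100⟩ + (-0.01478 + 0.005769i)|101⟩ + (0.01484 - 0.03986i)|110⟩ + (0.003459 - 0.009291i)|111⟩

amp(|b₁b₂…⟩) = product of the factor amplitudes for bits b₁, b₂, …; only kets whose every factor amplitude is nonzero survive.
|000⟩: (0.9966)(-0.848)(0.9739) = -0.8231
|001⟩: (0.9966)(-0.848)(0.227) = -0.1918
|010⟩: (0.9966)(0.3529 - 0.3954i)(0.9739) = (0.3425 - 0.3838i)
|011⟩: (0.9966)(0.3529 - 0.3954i)(0.227) = (0.07984 - 0.08945i)
|100⟩: (0.07676 - 0.02997i)(-0.848)(0.9739) = (-0.06339 + 0.02475i)
|101⟩: (0.07676 - 0.02997i)(-0.848)(0.227) = (-0.01478 + 0.005769i)
|110⟩: (0.07676 - 0.02997i)(0.3529 - 0.3954i)(0.9739) = (0.01484 - 0.03986i)
|111⟩: (0.07676 - 0.02997i)(0.3529 - 0.3954i)(0.227) = (0.003459 - 0.009291i)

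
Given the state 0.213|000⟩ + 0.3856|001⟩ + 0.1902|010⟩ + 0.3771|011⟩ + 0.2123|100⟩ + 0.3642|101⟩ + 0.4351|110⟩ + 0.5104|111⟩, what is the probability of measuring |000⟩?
0.04537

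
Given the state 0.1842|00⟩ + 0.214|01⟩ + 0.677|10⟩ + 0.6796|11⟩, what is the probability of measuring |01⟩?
0.0458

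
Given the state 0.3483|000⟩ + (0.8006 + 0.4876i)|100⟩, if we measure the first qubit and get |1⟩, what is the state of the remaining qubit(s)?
(0.8541 + 0.5202i)|00⟩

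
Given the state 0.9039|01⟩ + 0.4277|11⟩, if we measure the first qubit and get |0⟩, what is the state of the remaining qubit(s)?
|1⟩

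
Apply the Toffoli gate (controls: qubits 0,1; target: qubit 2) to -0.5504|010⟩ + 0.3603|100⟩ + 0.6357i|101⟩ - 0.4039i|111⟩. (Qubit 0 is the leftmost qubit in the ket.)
-0.5504|010⟩ + 0.3603|100⟩ + 0.6357i|101⟩ - 0.4039i|110⟩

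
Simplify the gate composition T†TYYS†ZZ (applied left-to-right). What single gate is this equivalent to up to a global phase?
S†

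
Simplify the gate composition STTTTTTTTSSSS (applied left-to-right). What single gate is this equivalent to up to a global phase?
S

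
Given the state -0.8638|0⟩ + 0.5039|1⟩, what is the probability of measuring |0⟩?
0.7462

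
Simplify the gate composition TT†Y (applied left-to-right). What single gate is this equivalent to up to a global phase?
Y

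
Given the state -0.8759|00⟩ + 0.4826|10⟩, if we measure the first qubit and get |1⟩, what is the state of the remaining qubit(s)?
|0⟩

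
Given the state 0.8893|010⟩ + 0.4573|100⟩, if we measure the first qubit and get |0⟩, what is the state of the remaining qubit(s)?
|10⟩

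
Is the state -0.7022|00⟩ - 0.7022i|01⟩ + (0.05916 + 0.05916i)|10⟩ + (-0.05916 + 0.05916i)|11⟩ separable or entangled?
Separable

Writing the state as a|00⟩ + b|01⟩ + c|10⟩ + d|11⟩, it is a product state iff ad − bc = 0.
Here (a, b, c, d) = (-0.7022, -0.7022i, (0.05916 + 0.05916i), (-0.05916 + 0.05916i)): ad − bc = (-0.7022)(-0.05916 + 0.05916i) − (-0.7022i)(0.05916 + 0.05916i) = 0, so the state is separable.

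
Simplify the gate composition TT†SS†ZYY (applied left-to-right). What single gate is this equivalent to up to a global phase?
Z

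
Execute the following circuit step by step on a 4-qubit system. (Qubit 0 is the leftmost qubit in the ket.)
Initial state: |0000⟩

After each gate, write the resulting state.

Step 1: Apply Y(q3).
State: i|0001⟩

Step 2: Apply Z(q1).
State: i|0001⟩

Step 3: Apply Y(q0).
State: -|1001⟩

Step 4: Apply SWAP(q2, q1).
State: -|1001⟩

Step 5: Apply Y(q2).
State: -i|1011⟩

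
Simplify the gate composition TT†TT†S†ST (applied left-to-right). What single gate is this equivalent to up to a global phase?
T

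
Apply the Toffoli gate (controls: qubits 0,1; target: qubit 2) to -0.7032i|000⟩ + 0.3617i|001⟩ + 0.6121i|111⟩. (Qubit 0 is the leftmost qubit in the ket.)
-0.7032i|000⟩ + 0.3617i|001⟩ + 0.6121i|110⟩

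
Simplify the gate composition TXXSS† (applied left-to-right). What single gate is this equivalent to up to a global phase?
T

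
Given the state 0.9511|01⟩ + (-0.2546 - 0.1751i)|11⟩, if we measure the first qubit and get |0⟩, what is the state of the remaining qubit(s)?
|1⟩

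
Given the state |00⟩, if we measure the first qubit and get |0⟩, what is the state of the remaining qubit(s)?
|0⟩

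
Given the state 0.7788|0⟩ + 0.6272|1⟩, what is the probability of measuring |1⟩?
0.3934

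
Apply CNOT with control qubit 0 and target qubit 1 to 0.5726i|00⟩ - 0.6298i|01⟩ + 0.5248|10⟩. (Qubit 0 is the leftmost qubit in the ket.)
0.5726i|00⟩ - 0.6298i|01⟩ + 0.5248|11⟩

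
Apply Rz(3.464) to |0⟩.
(-0.1605 - 0.987i)|0⟩

Rz(3.464) = [[e^(−iθ/2), 0], [0, e^(iθ/2)]] with e^(±iθ/2) = cos(θ/2) ± i·sin(θ/2); θ = 3.464, cos(θ/2) ≈ -0.160506, sin(θ/2) ≈ 0.987035.
With a = amp(|0⟩) = 1 and b = amp(|1⟩) = 0:
new amp(|0⟩) = (-0.160506 - 0.987035i)·a = (-0.1605 - 0.987i)
new amp(|1⟩) = (-0.160506 + 0.987035i)·b = 0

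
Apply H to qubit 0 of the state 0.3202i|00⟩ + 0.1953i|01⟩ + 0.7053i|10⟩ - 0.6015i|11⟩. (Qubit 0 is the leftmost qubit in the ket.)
0.7251i|00⟩ - 0.2872i|01⟩ - 0.2723i|10⟩ + 0.5634i|11⟩

H on qubit 0 mixes each pair of kets that differ only in qubit 0: amplitudes (a, b) of (|…0…⟩, |…1…⟩) become ((a + b)/√2, (a − b)/√2). Kets absent from the input have amplitude 0.
(|00⟩, |10⟩): (a, b) = (0.3202i, 0.7053i) → (0.7251i, -0.2723i)
(|01⟩, |11⟩): (a, b) = (0.1953i, -0.6015i) → (-0.2872i, 0.5634i)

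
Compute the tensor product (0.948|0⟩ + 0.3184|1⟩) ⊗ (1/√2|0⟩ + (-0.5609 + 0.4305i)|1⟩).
0.6703|00⟩ + (-0.5317 + 0.4081i)|01⟩ + 0.2251|10⟩ + (-0.1786 + 0.1371i)|11⟩

amp(|b₁b₂…⟩) = product of the factor amplitudes for bits b₁, b₂, …; only kets whose every factor amplitude is nonzero survive.
|00⟩: (0.948)(1/√2) = 0.6703
|01⟩: (0.948)(-0.5609 + 0.4305i) = (-0.5317 + 0.4081i)
|10⟩: (0.3184)(1/√2) = 0.2251
|11⟩: (0.3184)(-0.5609 + 0.4305i) = (-0.1786 + 0.1371i)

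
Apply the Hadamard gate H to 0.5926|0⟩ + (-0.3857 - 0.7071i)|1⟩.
(0.1463 - 0.5i)|0⟩ + (0.6918 + 0.5i)|1⟩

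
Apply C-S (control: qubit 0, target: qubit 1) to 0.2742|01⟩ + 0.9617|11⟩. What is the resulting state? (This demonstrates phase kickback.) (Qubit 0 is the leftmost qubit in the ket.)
0.2742|01⟩ + 0.9617i|11⟩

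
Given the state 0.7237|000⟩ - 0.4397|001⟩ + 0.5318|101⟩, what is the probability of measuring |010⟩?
0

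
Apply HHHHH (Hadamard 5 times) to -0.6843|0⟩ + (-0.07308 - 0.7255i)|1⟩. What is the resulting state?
(-0.5355 - 0.513i)|0⟩ + (-0.4322 + 0.513i)|1⟩

H² = I, so H^5 = H: a single Hadamard. With (a, b) = (-0.6843, (-0.07308 - 0.7255i)), H gives ((a + b)/√2, (a − b)/√2) = ((-0.5355 - 0.513i), (-0.4322 + 0.513i)).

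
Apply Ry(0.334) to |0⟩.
0.9861|0⟩ + 0.1662|1⟩

Ry(0.334) = [[cos(θ/2), −sin(θ/2)], [sin(θ/2), cos(θ/2)]]; θ = 0.334, cos(θ/2) ≈ 0.986088, sin(θ/2) ≈ 0.166225.
With a = amp(|0⟩) = 1 and b = amp(|1⟩) = 0:
new amp(|0⟩) = (0.986088)·a + (-0.166225)·b = 0.9861
new amp(|1⟩) = (0.166225)·a + (0.986088)·b = 0.1662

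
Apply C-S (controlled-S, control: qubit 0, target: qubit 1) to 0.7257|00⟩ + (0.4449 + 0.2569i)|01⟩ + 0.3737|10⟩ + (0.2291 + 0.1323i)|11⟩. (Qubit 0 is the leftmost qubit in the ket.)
0.7257|00⟩ + (0.4449 + 0.2569i)|01⟩ + 0.3737|10⟩ + (-0.1323 + 0.2291i)|11⟩

C-S leaves the control-|0⟩ kets |00⟩, |01⟩ unchanged and applies S to qubit 1 on the control-|1⟩ pair (|10⟩, |11⟩).
S = [[1, 0], [0, i]].
With a = amp(|10⟩) = 0.3737 and b = amp(|11⟩) = (0.2291 + 0.1323i):
new amp(|10⟩) = (1)·a = 0.3737
new amp(|11⟩) = (i)·b = (-0.1323 + 0.2291i)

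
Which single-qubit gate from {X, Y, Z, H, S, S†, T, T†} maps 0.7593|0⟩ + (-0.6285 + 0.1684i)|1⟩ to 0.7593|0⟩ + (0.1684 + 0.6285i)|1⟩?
S†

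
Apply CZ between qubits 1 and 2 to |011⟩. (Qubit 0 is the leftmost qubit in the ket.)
-|011⟩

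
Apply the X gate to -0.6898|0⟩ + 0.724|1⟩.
0.724|0⟩ - 0.6898|1⟩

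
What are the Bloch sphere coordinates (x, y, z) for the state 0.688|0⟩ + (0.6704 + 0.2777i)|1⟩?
(0.9225, 0.3821, -0.05321)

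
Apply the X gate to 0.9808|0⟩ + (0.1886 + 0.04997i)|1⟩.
(0.1886 + 0.04997i)|0⟩ + 0.9808|1⟩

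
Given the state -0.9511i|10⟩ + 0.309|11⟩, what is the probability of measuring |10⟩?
0.9046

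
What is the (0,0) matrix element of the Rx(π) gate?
0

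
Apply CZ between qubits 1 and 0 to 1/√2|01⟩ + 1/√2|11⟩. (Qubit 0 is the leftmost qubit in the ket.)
1/√2|01⟩ - 1/√2|11⟩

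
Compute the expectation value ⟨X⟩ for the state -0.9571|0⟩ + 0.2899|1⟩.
-0.5549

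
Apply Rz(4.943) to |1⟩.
(-0.7838 + 0.6211i)|1⟩

Rz(4.943) = [[e^(−iθ/2), 0], [0, e^(iθ/2)]] with e^(±iθ/2) = cos(θ/2) ± i·sin(θ/2); θ = 4.943, cos(θ/2) ≈ -0.783764, sin(θ/2) ≈ 0.621059.
With a = amp(|0⟩) = 0 and b = amp(|1⟩) = 1:
new amp(|0⟩) = (-0.783764 - 0.621059i)·a = 0
new amp(|1⟩) = (-0.783764 + 0.621059i)·b = (-0.7838 + 0.6211i)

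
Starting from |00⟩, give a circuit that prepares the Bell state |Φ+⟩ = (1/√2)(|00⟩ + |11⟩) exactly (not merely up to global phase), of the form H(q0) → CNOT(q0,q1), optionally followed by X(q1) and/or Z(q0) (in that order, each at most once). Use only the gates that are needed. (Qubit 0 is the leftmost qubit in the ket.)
H(q0) → CNOT(q0,q1)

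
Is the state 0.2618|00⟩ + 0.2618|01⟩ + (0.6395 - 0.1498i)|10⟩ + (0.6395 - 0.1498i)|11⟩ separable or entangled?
Separable

Writing the state as a|00⟩ + b|01⟩ + c|10⟩ + d|11⟩, it is a product state iff ad − bc = 0.
Here (a, b, c, d) = (0.2618, 0.2618, (0.6395 - 0.1498i), (0.6395 - 0.1498i)): ad − bc = (0.2618)(0.6395 - 0.1498i) − (0.2618)(0.6395 - 0.1498i) = 0, so the state is separable.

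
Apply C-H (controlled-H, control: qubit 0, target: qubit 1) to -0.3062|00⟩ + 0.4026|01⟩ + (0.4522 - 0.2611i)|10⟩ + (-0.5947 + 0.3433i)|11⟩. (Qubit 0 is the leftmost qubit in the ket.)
-0.3062|00⟩ + 0.4026|01⟩ + (-0.1008 + 0.05812i)|10⟩ + (0.7403 - 0.4274i)|11⟩

C-H leaves the control-|0⟩ kets |00⟩, |01⟩ unchanged and applies H to qubit 1 on the control-|1⟩ pair (|10⟩, |11⟩).
H = [[1/√2, 1/√2], [1/√2, -1/√2]].
With a = amp(|10⟩) = (0.4522 - 0.2611i) and b = amp(|11⟩) = (-0.5947 + 0.3433i):
new amp(|10⟩) = (1/√2)·a + (1/√2)·b = (-0.1008 + 0.05812i)
new amp(|11⟩) = (1/√2)·a + (-1/√2)·b = (0.7403 - 0.4274i)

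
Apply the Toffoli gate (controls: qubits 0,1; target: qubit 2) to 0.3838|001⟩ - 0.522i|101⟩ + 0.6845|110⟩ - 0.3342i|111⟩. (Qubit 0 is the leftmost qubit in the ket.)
0.3838|001⟩ - 0.522i|101⟩ - 0.3342i|110⟩ + 0.6845|111⟩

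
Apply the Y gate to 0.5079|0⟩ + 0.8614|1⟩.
-0.8614i|0⟩ + 0.5079i|1⟩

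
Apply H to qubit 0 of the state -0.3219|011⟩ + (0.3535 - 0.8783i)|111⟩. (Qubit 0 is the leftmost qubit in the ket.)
(0.02234 - 0.6211i)|011⟩ + (-0.4776 + 0.6211i)|111⟩

H on qubit 0 mixes each pair of kets that differ only in qubit 0: amplitudes (a, b) of (|…0…⟩, |…1…⟩) become ((a + b)/√2, (a − b)/√2). Kets absent from the input have amplitude 0.
(|011⟩, |111⟩): (a, b) = (-0.3219, (0.3535 - 0.8783i)) → ((0.02234 - 0.6211i), (-0.4776 + 0.6211i))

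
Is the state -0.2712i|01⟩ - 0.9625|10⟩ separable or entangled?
Entangled

Writing the state as a|00⟩ + b|01⟩ + c|10⟩ + d|11⟩, it is a product state iff ad − bc = 0.
Here (a, b, c, d) = (0, -0.2712i, -0.9625, 0): ad − bc = (0)(0) − (-0.2712i)(-0.9625) = -0.261i ≠ 0, so the state is entangled.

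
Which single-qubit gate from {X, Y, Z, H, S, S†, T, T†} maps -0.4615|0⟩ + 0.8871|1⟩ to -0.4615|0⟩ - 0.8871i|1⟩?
S†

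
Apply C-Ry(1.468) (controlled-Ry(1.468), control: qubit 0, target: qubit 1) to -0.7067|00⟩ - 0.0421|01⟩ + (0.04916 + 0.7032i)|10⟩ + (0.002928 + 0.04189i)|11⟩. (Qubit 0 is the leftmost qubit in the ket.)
-0.7067|00⟩ - 0.0421|01⟩ + (0.03454 + 0.4941i)|10⟩ + (0.0351 + 0.5021i)|11⟩

C-Ry(1.468) leaves the control-|0⟩ kets |00⟩, |01⟩ unchanged and applies Ry(1.468) to qubit 1 on the control-|1⟩ pair (|10⟩, |11⟩).
Ry(1.468) = [[cos(θ/2), −sin(θ/2)], [sin(θ/2), cos(θ/2)]]; θ = 1.468, cos(θ/2) ≈ 0.742501, sin(θ/2) ≈ 0.669845.
With a = amp(|10⟩) = (0.04916 + 0.7032i) and b = amp(|11⟩) = (0.002928 + 0.04189i):
new amp(|10⟩) = (0.742501)·a + (-0.669845)·b = (0.03454 + 0.4941i)
new amp(|11⟩) = (0.669845)·a + (0.742501)·b = (0.0351 + 0.5021i)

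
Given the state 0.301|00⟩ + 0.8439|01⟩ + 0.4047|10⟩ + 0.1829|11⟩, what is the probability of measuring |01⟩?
0.7122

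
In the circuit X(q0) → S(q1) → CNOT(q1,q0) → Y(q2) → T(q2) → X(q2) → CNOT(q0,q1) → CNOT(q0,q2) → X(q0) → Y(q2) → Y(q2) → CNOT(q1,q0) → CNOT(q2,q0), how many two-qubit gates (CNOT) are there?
5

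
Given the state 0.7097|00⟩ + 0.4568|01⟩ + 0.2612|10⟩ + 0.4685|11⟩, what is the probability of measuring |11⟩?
0.2195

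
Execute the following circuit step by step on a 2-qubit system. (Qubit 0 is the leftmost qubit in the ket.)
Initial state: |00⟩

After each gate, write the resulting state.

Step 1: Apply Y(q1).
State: i|01⟩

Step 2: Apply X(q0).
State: i|11⟩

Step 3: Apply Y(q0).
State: |01⟩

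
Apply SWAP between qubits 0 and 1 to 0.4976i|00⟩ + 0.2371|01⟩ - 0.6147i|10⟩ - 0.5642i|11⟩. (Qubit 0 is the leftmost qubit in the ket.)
0.4976i|00⟩ - 0.6147i|01⟩ + 0.2371|10⟩ - 0.5642i|11⟩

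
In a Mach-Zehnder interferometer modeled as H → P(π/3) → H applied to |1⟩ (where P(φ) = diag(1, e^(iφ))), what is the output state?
(0.25 - 0.433i)|0⟩ + (0.75 + 0.433i)|1⟩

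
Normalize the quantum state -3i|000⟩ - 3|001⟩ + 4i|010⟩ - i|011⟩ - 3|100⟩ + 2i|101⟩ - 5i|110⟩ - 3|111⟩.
-0.3313i|000⟩ - 0.3313|001⟩ + 0.4417i|010⟩ - 0.1104i|011⟩ - 0.3313|100⟩ + 0.2209i|101⟩ - 0.5522i|110⟩ - 0.3313|111⟩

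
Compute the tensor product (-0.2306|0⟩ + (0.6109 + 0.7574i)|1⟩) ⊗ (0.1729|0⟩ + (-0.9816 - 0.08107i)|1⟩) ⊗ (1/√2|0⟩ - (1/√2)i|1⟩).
-0.02819|000⟩ + 0.02819i|001⟩ + (0.1601 + 0.01322i)|010⟩ + (0.01322 - 0.1601i)|011⟩ + (0.07469 + 0.0926i)|100⟩ + (0.0926 - 0.07469i)|101⟩ + (-0.3806 - 0.5607i)|110⟩ + (-0.5607 + 0.3806i)|111⟩

amp(|b₁b₂…⟩) = product of the factor amplitudes for bits b₁, b₂, …; only kets whose every factor amplitude is nonzero survive.
|000⟩: (-0.2306)(0.1729)(1/√2) = -0.02819
|001⟩: (-0.2306)(0.1729)(-(1/√2)i) = 0.02819i
|010⟩: (-0.2306)(-0.9816 - 0.08107i)(1/√2) = (0.1601 + 0.01322i)
|011⟩: (-0.2306)(-0.9816 - 0.08107i)(-(1/√2)i) = (0.01322 - 0.1601i)
|100⟩: (0.6109 + 0.7574i)(0.1729)(1/√2) = (0.07469 + 0.0926i)
|101⟩: (0.6109 + 0.7574i)(0.1729)(-(1/√2)i) = (0.0926 - 0.07469i)
|110⟩: (0.6109 + 0.7574i)(-0.9816 - 0.08107i)(1/√2) = (-0.3806 - 0.5607i)
|111⟩: (0.6109 + 0.7574i)(-0.9816 - 0.08107i)(-(1/√2)i) = (-0.5607 + 0.3806i)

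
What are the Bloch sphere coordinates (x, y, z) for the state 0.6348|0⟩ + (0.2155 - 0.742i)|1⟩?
(0.2736, -0.942, -0.194)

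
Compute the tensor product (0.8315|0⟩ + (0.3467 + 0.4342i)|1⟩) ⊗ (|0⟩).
0.8315|00⟩ + (0.3467 + 0.4342i)|10⟩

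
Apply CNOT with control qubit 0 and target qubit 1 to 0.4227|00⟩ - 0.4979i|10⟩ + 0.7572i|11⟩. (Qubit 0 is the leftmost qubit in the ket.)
0.4227|00⟩ + 0.7572i|10⟩ - 0.4979i|11⟩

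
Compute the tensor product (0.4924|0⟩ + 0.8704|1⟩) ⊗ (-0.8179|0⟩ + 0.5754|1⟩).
-0.4027|00⟩ + 0.2833|01⟩ - 0.7119|10⟩ + 0.5008|11⟩

amp(|b₁b₂…⟩) = product of the factor amplitudes for bits b₁, b₂, …; only kets whose every factor amplitude is nonzero survive.
|00⟩: (0.4924)(-0.8179) = -0.4027
|01⟩: (0.4924)(0.5754) = 0.2833
|10⟩: (0.8704)(-0.8179) = -0.7119
|11⟩: (0.8704)(0.5754) = 0.5008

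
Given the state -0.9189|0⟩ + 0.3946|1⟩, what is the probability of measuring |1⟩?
0.1557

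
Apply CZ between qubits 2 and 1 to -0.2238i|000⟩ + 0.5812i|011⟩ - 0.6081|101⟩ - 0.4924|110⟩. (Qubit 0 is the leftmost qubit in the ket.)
-0.2238i|000⟩ - 0.5812i|011⟩ - 0.6081|101⟩ - 0.4924|110⟩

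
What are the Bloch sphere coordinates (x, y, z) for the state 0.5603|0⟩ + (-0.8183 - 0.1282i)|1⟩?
(-0.917, -0.1437, -0.3721)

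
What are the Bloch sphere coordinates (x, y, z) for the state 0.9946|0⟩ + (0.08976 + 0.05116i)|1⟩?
(0.1786, 0.1018, 0.9786)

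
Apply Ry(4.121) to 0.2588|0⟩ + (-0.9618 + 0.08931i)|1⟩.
(0.727 - 0.07881i)|0⟩ + (0.6808 - 0.04201i)|1⟩

Ry(4.121) = [[cos(θ/2), −sin(θ/2)], [sin(θ/2), cos(θ/2)]]; θ = 4.121, cos(θ/2) ≈ -0.470364, sin(θ/2) ≈ 0.882472.
With a = amp(|0⟩) = 0.2588 and b = amp(|1⟩) = (-0.9618 + 0.08931i):
new amp(|0⟩) = (-0.470364)·a + (-0.882472)·b = (0.727 - 0.07881i)
new amp(|1⟩) = (0.882472)·a + (-0.470364)·b = (0.6808 - 0.04201i)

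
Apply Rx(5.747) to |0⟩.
-0.9643|0⟩ - 0.2649i|1⟩

Rx(5.747) = [[cos(θ/2), −i·sin(θ/2)], [−i·sin(θ/2), cos(θ/2)]]; θ = 5.747, cos(θ/2) ≈ -0.964278, sin(θ/2) ≈ 0.264893.
With a = amp(|0⟩) = 1 and b = amp(|1⟩) = 0:
new amp(|0⟩) = (-0.964278)·a + (-0.264893i)·b = -0.9643
new amp(|1⟩) = (-0.264893i)·a + (-0.964278)·b = -0.2649i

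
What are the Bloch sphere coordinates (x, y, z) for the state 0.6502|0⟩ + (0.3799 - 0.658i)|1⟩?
(0.494, -0.8557, -0.1545)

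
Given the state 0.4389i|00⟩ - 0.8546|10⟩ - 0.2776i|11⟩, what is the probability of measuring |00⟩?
0.1926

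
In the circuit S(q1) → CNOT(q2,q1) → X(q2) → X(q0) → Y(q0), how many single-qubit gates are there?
4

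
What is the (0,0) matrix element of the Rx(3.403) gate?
-0.1303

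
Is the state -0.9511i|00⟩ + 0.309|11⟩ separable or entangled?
Entangled

Writing the state as a|00⟩ + b|01⟩ + c|10⟩ + d|11⟩, it is a product state iff ad − bc = 0.
Here (a, b, c, d) = (-0.9511i, 0, 0, 0.309): ad − bc = (-0.9511i)(0.309) − (0)(0) = -0.2939i ≠ 0, so the state is entangled.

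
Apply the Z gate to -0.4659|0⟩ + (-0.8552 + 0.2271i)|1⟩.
-0.4659|0⟩ + (0.8552 - 0.2271i)|1⟩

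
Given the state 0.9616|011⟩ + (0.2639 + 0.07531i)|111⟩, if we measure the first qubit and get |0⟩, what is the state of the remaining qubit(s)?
|11⟩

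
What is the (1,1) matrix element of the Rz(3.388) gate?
(-0.1229 + 0.9924i)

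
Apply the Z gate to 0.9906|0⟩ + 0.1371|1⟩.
0.9906|0⟩ - 0.1371|1⟩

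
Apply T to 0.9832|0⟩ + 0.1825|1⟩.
0.9832|0⟩ + (0.129 + 0.129i)|1⟩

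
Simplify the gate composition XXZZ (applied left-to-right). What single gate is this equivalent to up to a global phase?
I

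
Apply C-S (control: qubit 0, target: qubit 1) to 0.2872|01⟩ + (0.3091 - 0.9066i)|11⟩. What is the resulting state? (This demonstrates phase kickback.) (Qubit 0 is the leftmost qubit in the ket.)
0.2872|01⟩ + (0.9066 + 0.3091i)|11⟩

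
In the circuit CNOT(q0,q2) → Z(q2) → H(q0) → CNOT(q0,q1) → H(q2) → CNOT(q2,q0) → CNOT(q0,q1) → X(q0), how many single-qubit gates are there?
4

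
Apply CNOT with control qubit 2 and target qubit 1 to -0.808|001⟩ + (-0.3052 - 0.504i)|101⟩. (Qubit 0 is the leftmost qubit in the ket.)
-0.808|011⟩ + (-0.3052 - 0.504i)|111⟩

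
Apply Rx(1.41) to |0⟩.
0.7616|0⟩ - 0.648i|1⟩

Rx(1.41) = [[cos(θ/2), −i·sin(θ/2)], [−i·sin(θ/2), cos(θ/2)]]; θ = 1.41, cos(θ/2) ≈ 0.761612, sin(θ/2) ≈ 0.648034.
With a = amp(|0⟩) = 1 and b = amp(|1⟩) = 0:
new amp(|0⟩) = (0.761612)·a + (-0.648034i)·b = 0.7616
new amp(|1⟩) = (-0.648034i)·a + (0.761612)·b = -0.648i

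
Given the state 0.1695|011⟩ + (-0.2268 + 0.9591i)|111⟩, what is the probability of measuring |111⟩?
0.9713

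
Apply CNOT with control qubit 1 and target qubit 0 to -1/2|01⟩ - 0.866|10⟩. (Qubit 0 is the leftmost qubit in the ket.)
-0.866|10⟩ - 1/2|11⟩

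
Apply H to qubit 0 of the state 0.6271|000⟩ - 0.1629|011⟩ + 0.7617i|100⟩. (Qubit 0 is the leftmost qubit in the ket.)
(0.4434 + 0.5386i)|000⟩ - 0.1152|011⟩ + (0.4434 - 0.5386i)|100⟩ - 0.1152|111⟩

H on qubit 0 mixes each pair of kets that differ only in qubit 0: amplitudes (a, b) of (|…0…⟩, |…1…⟩) become ((a + b)/√2, (a − b)/√2). Kets absent from the input have amplitude 0.
(|000⟩, |100⟩): (a, b) = (0.6271, 0.7617i) → ((0.4434 + 0.5386i), (0.4434 - 0.5386i))
(|011⟩, |111⟩): (a, b) = (-0.1629, 0) → (-0.1152, -0.1152)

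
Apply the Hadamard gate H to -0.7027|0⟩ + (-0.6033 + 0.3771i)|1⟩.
(-0.9235 + 0.2666i)|0⟩ + (-0.07029 - 0.2666i)|1⟩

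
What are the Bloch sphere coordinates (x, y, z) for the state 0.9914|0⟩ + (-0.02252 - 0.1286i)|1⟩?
(-0.04465, -0.255, 0.9658)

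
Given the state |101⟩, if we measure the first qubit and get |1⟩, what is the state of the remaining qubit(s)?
|01⟩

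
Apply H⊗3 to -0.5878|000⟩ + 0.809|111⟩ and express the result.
0.07821|000⟩ - 0.4938|001⟩ - 0.4938|010⟩ + 0.07821|011⟩ - 0.4938|100⟩ + 0.07821|101⟩ + 0.07821|110⟩ - 0.4938|111⟩

H⊗3 gives amp(|y⟩) = (1/2√2) Σ_x (−1)^(x·y) amp(|x⟩), where x·y is the number of positions in which both x and y have a 1.
|000⟩: (-0.5878 + 0.809)/(2√2) = 0.07821
|001⟩: (-0.5878 - 0.809)/(2√2) = -0.4938
|010⟩: (-0.5878 - 0.809)/(2√2) = -0.4938
|011⟩: (-0.5878 + 0.809)/(2√2) = 0.07821
|100⟩: (-0.5878 - 0.809)/(2√2) = -0.4938
|101⟩: (-0.5878 + 0.809)/(2√2) = 0.07821
|110⟩: (-0.5878 + 0.809)/(2√2) = 0.07821
|111⟩: (-0.5878 - 0.809)/(2√2) = -0.4938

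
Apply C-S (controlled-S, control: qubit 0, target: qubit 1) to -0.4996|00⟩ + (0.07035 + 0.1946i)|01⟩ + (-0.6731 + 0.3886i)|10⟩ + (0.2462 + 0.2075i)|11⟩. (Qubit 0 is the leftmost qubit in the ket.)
-0.4996|00⟩ + (0.07035 + 0.1946i)|01⟩ + (-0.6731 + 0.3886i)|10⟩ + (-0.2075 + 0.2462i)|11⟩

C-S leaves the control-|0⟩ kets |00⟩, |01⟩ unchanged and applies S to qubit 1 on the control-|1⟩ pair (|10⟩, |11⟩).
S = [[1, 0], [0, i]].
With a = amp(|10⟩) = (-0.6731 + 0.3886i) and b = amp(|11⟩) = (0.2462 + 0.2075i):
new amp(|10⟩) = (1)·a = (-0.6731 + 0.3886i)
new amp(|11⟩) = (i)·b = (-0.2075 + 0.2462i)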